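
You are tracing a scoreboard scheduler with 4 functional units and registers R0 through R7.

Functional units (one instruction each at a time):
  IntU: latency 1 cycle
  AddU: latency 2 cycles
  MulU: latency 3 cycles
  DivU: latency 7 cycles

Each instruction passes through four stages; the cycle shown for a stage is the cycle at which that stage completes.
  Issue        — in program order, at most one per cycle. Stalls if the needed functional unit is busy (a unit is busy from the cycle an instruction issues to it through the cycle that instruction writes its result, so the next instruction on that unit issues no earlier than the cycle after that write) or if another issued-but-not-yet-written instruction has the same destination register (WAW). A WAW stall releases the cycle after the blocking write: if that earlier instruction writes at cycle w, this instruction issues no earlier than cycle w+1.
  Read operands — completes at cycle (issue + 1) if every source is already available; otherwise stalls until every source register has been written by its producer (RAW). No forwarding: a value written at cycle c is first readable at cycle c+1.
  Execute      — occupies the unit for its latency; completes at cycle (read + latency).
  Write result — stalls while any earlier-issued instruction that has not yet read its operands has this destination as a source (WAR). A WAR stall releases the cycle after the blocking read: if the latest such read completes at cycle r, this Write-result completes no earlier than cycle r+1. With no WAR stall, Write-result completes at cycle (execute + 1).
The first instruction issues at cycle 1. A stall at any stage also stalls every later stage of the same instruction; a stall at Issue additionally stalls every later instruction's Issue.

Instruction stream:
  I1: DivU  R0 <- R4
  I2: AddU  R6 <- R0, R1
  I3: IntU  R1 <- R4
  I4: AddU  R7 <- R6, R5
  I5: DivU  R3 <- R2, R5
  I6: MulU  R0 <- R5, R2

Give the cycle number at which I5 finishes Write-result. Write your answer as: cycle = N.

cycle = 25

I1 -> (1, 2, 9, 10)
I2 -> (2, 11, 13, 14)  // RAW R0: wait I1 write@10
I3 -> (3, 4, 5, 12)  // WAR R1: wait I2 read@11
I4 -> (15, 16, 18, 19)  // struct: AddU busy until I2 writes@14
I5 -> (16, 17, 24, 25)
I6 -> (17, 18, 21, 22)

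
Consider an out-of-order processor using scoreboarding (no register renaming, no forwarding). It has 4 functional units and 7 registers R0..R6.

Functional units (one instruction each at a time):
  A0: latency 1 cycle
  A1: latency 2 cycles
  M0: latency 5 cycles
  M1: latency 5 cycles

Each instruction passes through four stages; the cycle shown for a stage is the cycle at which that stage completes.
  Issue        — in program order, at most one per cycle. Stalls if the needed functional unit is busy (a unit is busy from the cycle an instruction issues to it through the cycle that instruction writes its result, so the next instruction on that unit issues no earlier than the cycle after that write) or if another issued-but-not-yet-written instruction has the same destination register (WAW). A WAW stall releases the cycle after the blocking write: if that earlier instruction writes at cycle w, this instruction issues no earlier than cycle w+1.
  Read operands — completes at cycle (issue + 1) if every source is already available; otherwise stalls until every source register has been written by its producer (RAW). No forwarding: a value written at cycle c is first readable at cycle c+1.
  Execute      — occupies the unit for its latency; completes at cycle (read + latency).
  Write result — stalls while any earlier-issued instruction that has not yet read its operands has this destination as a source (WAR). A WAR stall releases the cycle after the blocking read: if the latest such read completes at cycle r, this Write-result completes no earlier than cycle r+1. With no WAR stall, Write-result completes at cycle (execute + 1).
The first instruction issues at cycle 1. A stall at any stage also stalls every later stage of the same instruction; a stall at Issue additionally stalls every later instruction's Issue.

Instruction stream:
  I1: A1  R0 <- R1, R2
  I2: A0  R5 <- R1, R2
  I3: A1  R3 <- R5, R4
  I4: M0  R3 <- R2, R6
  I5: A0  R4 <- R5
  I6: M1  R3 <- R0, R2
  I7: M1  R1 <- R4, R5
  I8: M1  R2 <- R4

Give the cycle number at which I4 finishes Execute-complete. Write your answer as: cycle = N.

t=1  issue I1 (A1)
t=2  I1 read-ops · issue I2 (A0)
t=3  I2 read-ops
t=4  I1 finished on A1 · I2 finished on A0
t=5  I1→R0 · I2→R5
t=6  issue I3 (A1)
t=7  I3 read-ops
t=9  I3 finished on A1
t=10  I3→R3
t=11  issue I4 (M0)
t=12  I4 read-ops · issue I5 (A0)
t=13  I5 read-ops
t=14  I5 finished on A0
t=15  I5→R4
t=17  I4 finished on M0
t=18  I4→R3
t=19  issue I6 (M1)
t=20  I6 read-ops
t=25  I6 finished on M1
t=26  I6→R3
t=27  issue I7 (M1)
t=28  I7 read-ops
t=33  I7 finished on M1
t=34  I7→R1
t=35  issue I8 (M1)
t=36  I8 read-ops
t=41  I8 finished on M1
t=42  I8→R2

cycle = 17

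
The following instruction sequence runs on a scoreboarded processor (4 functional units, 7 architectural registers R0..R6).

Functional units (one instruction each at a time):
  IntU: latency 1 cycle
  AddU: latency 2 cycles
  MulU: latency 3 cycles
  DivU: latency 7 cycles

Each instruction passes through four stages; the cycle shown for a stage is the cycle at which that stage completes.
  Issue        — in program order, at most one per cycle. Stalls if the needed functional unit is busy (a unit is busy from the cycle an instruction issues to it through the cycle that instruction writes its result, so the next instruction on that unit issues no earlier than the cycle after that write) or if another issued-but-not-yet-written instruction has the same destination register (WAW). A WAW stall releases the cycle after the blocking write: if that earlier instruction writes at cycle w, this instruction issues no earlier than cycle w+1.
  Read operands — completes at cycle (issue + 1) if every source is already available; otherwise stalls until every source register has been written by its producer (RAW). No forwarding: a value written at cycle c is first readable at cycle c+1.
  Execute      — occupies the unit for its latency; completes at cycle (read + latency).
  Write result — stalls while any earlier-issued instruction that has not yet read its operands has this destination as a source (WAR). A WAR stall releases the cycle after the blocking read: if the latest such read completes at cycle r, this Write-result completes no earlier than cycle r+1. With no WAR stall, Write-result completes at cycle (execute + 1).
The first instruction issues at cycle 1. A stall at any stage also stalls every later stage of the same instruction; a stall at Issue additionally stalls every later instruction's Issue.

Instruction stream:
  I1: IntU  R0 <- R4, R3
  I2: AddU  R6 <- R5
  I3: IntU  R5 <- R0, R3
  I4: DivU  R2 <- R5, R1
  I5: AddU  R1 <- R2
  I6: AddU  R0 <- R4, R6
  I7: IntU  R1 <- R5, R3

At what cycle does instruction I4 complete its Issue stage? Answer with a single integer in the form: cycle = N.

  I1 | 1 | 2 | 3 | 4
  I2 | 2 | 3 | 5 | 6
  I3 | 5 | 6 | 7 | 8   struct: IntU busy until I1 writes@4
  I4 | 6 | 9 | 16 | 17   RAW R5: wait I3 write@8
  I5 | 7 | 18 | 20 | 21   RAW R2: wait I4 write@17
  I6 | 22 | 23 | 25 | 26   struct: AddU busy until I5 writes@21
  I7 | 23 | 24 | 25 | 26

cycle = 6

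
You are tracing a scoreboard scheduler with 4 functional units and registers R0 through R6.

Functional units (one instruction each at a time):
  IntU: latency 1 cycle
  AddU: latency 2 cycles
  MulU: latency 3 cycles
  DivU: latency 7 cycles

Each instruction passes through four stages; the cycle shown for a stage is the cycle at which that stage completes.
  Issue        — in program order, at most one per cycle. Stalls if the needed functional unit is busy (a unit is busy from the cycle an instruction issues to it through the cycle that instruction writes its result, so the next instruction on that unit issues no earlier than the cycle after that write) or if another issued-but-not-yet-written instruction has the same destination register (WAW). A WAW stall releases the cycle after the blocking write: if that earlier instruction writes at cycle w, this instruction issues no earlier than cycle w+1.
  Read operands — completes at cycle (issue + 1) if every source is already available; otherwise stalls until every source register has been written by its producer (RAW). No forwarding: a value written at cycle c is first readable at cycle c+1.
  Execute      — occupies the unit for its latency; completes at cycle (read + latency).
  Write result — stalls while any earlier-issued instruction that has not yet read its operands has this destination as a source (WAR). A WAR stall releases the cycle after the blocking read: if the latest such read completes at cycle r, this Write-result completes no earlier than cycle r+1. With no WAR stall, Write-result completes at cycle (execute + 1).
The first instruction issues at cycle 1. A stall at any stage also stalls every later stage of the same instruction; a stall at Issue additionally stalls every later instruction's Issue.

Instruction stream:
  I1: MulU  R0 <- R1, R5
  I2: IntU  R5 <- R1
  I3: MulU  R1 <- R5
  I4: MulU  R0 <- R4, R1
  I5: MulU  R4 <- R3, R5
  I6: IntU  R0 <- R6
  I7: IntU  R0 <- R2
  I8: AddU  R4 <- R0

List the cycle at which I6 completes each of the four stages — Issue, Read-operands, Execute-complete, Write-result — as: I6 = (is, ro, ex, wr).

t=1  I1 dispatched to MulU
t=2  I1 operands ready; I2 dispatched to IntU
t=3  I2 operands ready
t=4  I2 complete
t=5  I1 complete; R5←I2
t=6  R0←I1
t=7  I3 dispatched to MulU
t=8  I3 operands ready
t=11  I3 complete
t=12  R1←I3
t=13  I4 dispatched to MulU
t=14  I4 operands ready
t=17  I4 complete
t=18  R0←I4
t=19  I5 dispatched to MulU
t=20  I5 operands ready; I6 dispatched to IntU
t=21  I6 operands ready
t=22  I6 complete
t=23  I5 complete; R0←I6
t=24  R4←I5; I7 dispatched to IntU
t=25  I7 operands ready; I8 dispatched to AddU
t=26  I7 complete
t=27  R0←I7
t=28  I8 operands ready
t=30  I8 complete
t=31  R4←I8

I6 = (20, 21, 22, 23)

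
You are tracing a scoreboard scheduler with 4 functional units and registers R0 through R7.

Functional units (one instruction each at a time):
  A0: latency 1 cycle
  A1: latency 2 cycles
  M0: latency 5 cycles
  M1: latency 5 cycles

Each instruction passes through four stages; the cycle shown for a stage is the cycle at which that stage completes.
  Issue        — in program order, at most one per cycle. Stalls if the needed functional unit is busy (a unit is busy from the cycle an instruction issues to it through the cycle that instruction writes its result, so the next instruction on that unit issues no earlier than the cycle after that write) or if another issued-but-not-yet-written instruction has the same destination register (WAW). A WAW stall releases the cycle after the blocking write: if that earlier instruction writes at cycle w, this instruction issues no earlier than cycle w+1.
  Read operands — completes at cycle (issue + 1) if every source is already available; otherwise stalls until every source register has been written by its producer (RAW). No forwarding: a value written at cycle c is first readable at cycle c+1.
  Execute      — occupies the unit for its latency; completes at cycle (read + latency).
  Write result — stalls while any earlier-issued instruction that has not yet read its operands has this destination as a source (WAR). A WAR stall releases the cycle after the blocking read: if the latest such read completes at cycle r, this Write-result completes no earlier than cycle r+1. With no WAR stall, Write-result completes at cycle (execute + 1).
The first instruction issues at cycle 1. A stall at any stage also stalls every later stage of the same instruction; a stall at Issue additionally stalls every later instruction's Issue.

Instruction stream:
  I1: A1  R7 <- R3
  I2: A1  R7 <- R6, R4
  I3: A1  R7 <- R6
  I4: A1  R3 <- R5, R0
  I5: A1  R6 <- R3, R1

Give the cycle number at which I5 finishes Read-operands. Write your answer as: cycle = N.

[1] I1 issues→A1
[2] I1 reads
[4] I1 exec-done
[5] I1 writes R7
[6] I2 issues→A1
[7] I2 reads
[9] I2 exec-done
[10] I2 writes R7
[11] I3 issues→A1
[12] I3 reads
[14] I3 exec-done
[15] I3 writes R7
[16] I4 issues→A1
[17] I4 reads
[19] I4 exec-done
[20] I4 writes R3
[21] I5 issues→A1
[22] I5 reads
[24] I5 exec-done
[25] I5 writes R6

cycle = 22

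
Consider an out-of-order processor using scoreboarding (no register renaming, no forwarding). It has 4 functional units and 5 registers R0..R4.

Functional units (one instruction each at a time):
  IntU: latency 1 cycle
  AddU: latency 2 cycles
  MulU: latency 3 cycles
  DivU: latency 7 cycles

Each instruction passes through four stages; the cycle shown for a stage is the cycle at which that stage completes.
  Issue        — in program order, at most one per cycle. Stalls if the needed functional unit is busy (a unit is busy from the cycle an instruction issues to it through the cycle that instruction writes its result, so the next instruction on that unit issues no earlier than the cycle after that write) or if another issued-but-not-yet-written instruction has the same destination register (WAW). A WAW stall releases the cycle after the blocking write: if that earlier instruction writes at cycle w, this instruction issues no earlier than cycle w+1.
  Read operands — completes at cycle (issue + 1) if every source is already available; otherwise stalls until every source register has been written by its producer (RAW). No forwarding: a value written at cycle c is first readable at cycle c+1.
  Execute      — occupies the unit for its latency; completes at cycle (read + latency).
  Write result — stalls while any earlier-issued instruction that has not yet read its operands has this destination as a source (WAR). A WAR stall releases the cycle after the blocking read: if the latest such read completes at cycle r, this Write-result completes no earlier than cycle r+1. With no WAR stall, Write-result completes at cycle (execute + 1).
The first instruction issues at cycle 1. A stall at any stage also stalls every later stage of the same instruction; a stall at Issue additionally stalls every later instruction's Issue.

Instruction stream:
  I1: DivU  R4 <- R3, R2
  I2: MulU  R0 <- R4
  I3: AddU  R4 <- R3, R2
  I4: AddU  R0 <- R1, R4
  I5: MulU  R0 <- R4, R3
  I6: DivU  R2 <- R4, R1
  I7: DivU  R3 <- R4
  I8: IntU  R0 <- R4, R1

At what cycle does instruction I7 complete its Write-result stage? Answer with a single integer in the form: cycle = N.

1) issue 1, read 2, done 9, write 10
2) issue 2, read 11, done 14, write 15  <RAW R4: wait I1 write@10>
3) issue 11, read 12, done 14, write 15  <WAW R4: wait I1 write@10>
4) issue 16, read 17, done 19, write 20  <struct: AddU busy until I3 writes@15>
5) issue 21, read 22, done 25, write 26  <WAW R0: wait I4 write@20>
6) issue 22, read 23, done 30, write 31
7) issue 32, read 33, done 40, write 41  <struct: DivU busy until I6 writes@31>
8) issue 33, read 34, done 35, write 36

cycle = 41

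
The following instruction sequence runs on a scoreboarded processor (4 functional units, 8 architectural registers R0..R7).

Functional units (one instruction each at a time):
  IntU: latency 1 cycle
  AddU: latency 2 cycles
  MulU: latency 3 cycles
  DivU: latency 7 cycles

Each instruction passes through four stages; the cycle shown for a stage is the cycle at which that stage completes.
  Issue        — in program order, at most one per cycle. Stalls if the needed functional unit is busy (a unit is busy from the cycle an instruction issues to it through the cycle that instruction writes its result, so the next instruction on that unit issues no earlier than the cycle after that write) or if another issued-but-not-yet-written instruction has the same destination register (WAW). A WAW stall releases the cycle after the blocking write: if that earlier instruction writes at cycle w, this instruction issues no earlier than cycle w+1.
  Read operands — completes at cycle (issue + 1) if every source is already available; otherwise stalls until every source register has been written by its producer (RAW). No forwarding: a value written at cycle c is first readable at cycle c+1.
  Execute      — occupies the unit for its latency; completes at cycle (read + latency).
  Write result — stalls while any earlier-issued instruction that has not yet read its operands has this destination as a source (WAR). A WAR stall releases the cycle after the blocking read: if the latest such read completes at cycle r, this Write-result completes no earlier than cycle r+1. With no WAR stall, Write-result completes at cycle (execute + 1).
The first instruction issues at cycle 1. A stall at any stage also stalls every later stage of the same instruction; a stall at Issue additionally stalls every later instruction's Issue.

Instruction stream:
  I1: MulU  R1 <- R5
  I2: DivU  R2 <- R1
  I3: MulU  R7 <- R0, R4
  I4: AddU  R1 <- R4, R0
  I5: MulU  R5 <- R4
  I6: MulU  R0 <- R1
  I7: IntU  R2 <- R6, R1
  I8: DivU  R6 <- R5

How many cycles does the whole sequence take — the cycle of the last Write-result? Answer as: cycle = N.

cycle = 30

  I1 | 1 | 2 | 5 | 6
  I2 | 2 | 7 | 14 | 15   RAW R1: wait I1 write@6
  I3 | 7 | 8 | 11 | 12   struct: MulU busy until I1 writes@6
  I4 | 8 | 9 | 11 | 12
  I5 | 13 | 14 | 17 | 18   struct: MulU busy until I3 writes@12
  I6 | 19 | 20 | 23 | 24   struct: MulU busy until I5 writes@18
  I7 | 20 | 21 | 22 | 23
  I8 | 21 | 22 | 29 | 30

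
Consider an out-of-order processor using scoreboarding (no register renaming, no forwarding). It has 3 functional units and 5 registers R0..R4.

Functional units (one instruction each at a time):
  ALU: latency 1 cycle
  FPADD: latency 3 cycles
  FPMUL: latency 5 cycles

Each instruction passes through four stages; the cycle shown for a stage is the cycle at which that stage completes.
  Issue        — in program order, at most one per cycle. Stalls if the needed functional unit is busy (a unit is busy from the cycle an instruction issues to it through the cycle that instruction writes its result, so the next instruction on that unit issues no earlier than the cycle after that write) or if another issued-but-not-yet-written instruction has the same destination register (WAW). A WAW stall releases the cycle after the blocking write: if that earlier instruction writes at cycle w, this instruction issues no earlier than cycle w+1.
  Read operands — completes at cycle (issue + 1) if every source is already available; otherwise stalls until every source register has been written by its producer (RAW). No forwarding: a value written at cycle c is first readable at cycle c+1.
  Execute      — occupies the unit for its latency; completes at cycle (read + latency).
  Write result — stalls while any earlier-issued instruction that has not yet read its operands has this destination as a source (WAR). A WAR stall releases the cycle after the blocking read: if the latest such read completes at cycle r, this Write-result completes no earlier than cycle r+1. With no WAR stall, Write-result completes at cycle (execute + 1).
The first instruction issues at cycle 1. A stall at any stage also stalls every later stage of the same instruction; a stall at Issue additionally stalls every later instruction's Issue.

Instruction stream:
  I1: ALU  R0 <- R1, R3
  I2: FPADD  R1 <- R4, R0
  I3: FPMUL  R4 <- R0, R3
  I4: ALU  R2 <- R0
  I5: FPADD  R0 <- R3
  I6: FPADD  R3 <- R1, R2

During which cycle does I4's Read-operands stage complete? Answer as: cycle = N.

c1: I1 dispatched to ALU
c2: I1 operands ready, I2 dispatched to FPADD
c3: I1 complete, I3 dispatched to FPMUL
c4: R0←I1
c5: I2 operands ready, I3 operands ready, I4 dispatched to ALU
c6: I4 operands ready
c7: I4 complete
c8: I2 complete, R2←I4
c9: R1←I2
c10: I3 complete, I5 dispatched to FPADD
c11: R4←I3, I5 operands ready
c14: I5 complete
c15: R0←I5
c16: I6 dispatched to FPADD
c17: I6 operands ready
c20: I6 complete
c21: R3←I6

cycle = 6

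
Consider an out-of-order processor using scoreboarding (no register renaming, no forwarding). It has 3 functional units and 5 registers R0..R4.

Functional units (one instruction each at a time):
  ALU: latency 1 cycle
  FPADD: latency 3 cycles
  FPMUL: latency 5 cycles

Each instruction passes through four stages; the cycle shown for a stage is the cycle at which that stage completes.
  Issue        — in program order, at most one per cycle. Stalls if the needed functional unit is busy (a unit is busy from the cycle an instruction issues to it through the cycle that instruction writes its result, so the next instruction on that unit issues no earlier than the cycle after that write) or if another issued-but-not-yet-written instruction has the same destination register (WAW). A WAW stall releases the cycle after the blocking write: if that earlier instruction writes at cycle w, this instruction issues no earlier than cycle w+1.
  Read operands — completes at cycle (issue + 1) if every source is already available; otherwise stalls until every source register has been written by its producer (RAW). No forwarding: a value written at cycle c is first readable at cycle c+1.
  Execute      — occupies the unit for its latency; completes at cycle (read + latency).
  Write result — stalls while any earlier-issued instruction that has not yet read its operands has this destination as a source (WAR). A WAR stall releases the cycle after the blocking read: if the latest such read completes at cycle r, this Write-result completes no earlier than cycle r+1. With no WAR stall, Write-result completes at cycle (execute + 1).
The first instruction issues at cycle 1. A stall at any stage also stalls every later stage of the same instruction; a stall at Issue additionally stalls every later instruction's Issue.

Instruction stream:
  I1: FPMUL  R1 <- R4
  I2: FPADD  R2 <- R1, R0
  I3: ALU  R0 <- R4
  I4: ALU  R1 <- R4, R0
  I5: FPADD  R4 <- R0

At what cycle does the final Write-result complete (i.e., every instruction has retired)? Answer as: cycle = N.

1) issue 1, read 2, done 7, write 8
2) issue 2, read 9, done 12, write 13  <RAW R1: wait I1 write@8>
3) issue 3, read 4, done 5, write 10  <WAR R0: wait I2 read@9>
4) issue 11, read 12, done 13, write 14  <struct: ALU busy until I3 writes@10>
5) issue 14, read 15, done 18, write 19  <struct: FPADD busy until I2 writes@13>

cycle = 19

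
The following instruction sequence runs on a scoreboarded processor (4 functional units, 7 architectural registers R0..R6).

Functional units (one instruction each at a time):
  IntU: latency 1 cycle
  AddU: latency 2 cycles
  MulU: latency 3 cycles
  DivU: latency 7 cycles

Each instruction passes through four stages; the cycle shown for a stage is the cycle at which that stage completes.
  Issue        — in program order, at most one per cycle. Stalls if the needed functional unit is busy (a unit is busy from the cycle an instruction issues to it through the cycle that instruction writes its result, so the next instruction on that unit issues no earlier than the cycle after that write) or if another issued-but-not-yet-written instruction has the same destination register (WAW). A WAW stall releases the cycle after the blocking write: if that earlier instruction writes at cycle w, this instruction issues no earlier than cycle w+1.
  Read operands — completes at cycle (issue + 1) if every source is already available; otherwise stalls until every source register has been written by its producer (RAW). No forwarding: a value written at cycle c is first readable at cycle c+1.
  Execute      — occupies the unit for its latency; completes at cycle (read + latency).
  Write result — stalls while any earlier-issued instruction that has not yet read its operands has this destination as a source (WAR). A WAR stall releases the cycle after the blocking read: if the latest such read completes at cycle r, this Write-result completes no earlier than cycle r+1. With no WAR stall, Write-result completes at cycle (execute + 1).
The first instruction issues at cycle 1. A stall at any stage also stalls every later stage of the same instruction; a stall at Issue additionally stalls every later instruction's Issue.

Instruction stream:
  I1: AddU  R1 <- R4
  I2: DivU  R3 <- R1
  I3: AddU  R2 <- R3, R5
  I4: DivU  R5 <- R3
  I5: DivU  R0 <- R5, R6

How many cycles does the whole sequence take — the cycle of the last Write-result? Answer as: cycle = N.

I1  is:1  ro:2  ex:4  wr:5
I2  is:2  ro:6  ex:13  wr:14  — RAW R1: wait I1 write@5
I3  is:6  ro:15  ex:17  wr:18  — struct: AddU busy until I1 writes@5, RAW R3: wait I2 write@14
I4  is:15  ro:16  ex:23  wr:24  — struct: DivU busy until I2 writes@14
I5  is:25  ro:26  ex:33  wr:34  — struct: DivU busy until I4 writes@24

cycle = 34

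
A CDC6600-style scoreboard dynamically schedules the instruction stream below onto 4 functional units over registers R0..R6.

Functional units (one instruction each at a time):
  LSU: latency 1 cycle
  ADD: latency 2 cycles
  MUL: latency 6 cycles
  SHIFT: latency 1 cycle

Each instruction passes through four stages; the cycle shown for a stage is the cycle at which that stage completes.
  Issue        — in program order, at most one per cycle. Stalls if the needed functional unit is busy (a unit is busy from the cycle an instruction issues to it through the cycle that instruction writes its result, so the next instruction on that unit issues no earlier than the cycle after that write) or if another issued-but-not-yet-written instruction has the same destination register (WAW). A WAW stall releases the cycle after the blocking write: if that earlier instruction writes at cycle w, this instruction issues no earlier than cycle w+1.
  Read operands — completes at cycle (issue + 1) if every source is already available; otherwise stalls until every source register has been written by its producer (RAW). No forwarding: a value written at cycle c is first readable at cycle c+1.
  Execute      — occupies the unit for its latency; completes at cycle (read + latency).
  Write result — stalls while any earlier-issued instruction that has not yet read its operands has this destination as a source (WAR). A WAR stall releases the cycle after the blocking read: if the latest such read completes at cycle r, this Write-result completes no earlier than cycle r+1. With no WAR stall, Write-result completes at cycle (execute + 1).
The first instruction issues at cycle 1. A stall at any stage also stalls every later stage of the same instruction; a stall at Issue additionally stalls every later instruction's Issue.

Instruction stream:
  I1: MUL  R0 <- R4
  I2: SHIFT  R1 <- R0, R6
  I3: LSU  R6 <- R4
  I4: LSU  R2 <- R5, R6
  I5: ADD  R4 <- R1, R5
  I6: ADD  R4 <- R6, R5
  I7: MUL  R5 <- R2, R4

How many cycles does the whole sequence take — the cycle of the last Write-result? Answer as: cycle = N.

c1: I1 dispatched to MUL
c2: I1 operands ready; I2 dispatched to SHIFT
c3: I3 dispatched to LSU
c4: I3 operands ready
c5: I3 complete
c8: I1 complete
c9: R0←I1
c10: I2 operands ready
c11: I2 complete; R6←I3
c12: R1←I2; I4 dispatched to LSU
c13: I4 operands ready; I5 dispatched to ADD
c14: I4 complete; I5 operands ready
c15: R2←I4
c16: I5 complete
c17: R4←I5
c18: I6 dispatched to ADD
c19: I6 operands ready; I7 dispatched to MUL
c21: I6 complete
c22: R4←I6
c23: I7 operands ready
c29: I7 complete
c30: R5←I7

cycle = 30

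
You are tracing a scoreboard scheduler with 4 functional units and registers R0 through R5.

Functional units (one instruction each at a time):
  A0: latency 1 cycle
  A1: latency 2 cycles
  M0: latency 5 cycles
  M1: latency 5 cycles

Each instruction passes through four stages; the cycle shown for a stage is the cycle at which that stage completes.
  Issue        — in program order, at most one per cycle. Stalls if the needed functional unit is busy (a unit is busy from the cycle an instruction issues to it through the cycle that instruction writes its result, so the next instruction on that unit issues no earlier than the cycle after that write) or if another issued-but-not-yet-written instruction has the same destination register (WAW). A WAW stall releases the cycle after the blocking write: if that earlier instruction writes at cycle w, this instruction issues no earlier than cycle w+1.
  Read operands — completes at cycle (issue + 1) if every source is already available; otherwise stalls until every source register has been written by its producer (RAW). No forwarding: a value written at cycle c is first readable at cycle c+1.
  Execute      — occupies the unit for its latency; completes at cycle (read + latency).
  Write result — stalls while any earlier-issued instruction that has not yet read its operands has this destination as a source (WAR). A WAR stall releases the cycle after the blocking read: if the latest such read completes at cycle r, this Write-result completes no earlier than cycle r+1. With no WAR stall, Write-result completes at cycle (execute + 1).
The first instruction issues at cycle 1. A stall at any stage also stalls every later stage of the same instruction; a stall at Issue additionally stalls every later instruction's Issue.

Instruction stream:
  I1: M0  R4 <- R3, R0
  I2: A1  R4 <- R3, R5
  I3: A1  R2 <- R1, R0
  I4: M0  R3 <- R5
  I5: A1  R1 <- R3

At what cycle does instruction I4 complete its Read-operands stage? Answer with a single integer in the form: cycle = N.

cycle = 16

[1] I1 dispatched to M0
[2] I1 operands ready
[7] I1 complete
[8] R4←I1
[9] I2 dispatched to A1
[10] I2 operands ready
[12] I2 complete
[13] R4←I2
[14] I3 dispatched to A1
[15] I3 operands ready; I4 dispatched to M0
[16] I4 operands ready
[17] I3 complete
[18] R2←I3
[19] I5 dispatched to A1
[21] I4 complete
[22] R3←I4
[23] I5 operands ready
[25] I5 complete
[26] R1←I5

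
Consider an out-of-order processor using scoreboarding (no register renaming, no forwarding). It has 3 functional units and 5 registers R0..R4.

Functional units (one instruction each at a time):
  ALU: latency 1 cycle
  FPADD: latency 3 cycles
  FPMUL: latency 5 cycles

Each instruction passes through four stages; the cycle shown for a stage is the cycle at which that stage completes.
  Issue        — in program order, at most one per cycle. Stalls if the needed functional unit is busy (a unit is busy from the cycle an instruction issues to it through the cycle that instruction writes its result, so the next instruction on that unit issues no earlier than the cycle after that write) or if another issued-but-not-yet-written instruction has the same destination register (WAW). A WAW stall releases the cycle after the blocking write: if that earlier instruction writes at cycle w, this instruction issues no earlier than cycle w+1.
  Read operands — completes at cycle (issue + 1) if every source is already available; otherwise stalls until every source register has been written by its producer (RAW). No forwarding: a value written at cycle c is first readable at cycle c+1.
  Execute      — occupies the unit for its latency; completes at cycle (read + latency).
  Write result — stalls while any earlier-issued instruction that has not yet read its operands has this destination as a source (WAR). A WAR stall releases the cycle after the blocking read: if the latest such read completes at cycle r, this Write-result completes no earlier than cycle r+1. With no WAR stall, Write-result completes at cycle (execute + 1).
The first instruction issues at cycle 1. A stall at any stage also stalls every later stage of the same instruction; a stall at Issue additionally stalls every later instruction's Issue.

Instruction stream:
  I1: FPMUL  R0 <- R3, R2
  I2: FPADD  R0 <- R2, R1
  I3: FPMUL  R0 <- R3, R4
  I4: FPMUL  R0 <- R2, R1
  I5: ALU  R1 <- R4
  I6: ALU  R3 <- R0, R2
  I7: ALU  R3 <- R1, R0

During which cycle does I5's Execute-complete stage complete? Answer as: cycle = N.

I1: IS=1 RO=2 EX=7 WR=8
I2: IS=9 RO=10 EX=13 WR=14  [WAW R0: wait I1 write@8]
I3: IS=15 RO=16 EX=21 WR=22  [WAW R0: wait I2 write@14]
I4: IS=23 RO=24 EX=29 WR=30  [struct: FPMUL busy until I3 writes@22]
I5: IS=24 RO=25 EX=26 WR=27
I6: IS=28 RO=31 EX=32 WR=33  [struct: ALU busy until I5 writes@27; RAW R0: wait I4 write@30]
I7: IS=34 RO=35 EX=36 WR=37  [struct: ALU busy until I6 writes@33]

cycle = 26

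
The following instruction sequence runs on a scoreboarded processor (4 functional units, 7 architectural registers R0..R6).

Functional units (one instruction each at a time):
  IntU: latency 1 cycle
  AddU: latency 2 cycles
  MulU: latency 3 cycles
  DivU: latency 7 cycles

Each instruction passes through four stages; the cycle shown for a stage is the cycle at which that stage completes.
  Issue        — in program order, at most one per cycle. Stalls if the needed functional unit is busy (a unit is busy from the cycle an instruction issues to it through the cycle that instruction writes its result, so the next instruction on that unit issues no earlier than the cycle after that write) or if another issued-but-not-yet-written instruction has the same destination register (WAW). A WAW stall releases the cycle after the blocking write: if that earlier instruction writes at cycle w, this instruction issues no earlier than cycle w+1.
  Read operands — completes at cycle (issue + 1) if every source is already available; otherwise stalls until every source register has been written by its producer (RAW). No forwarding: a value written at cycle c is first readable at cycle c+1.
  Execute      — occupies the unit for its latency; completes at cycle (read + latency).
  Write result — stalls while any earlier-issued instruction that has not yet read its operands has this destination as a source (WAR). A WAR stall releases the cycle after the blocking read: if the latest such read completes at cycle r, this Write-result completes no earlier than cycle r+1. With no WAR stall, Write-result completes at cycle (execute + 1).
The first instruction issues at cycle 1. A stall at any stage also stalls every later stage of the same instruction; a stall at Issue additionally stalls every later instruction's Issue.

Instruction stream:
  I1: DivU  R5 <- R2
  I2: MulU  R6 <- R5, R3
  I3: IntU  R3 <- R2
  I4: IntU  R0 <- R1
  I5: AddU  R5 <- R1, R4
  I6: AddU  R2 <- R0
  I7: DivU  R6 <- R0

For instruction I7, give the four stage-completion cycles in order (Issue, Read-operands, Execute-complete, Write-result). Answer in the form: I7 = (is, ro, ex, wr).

t=1  issue I1 (DivU)
t=2  I1 read-ops, issue I2 (MulU)
t=3  issue I3 (IntU)
t=4  I3 read-ops
t=5  I3 finished on IntU
t=9  I1 finished on DivU
t=10  I1→R5
t=11  I2 read-ops
t=12  I3→R3
t=13  issue I4 (IntU)
t=14  I2 finished on MulU, I4 read-ops, issue I5 (AddU)
t=15  I2→R6, I4 finished on IntU, I5 read-ops
t=16  I4→R0
t=17  I5 finished on AddU
t=18  I5→R5
t=19  issue I6 (AddU)
t=20  I6 read-ops, issue I7 (DivU)
t=21  I7 read-ops
t=22  I6 finished on AddU
t=23  I6→R2
t=28  I7 finished on DivU
t=29  I7→R6

I7 = (20, 21, 28, 29)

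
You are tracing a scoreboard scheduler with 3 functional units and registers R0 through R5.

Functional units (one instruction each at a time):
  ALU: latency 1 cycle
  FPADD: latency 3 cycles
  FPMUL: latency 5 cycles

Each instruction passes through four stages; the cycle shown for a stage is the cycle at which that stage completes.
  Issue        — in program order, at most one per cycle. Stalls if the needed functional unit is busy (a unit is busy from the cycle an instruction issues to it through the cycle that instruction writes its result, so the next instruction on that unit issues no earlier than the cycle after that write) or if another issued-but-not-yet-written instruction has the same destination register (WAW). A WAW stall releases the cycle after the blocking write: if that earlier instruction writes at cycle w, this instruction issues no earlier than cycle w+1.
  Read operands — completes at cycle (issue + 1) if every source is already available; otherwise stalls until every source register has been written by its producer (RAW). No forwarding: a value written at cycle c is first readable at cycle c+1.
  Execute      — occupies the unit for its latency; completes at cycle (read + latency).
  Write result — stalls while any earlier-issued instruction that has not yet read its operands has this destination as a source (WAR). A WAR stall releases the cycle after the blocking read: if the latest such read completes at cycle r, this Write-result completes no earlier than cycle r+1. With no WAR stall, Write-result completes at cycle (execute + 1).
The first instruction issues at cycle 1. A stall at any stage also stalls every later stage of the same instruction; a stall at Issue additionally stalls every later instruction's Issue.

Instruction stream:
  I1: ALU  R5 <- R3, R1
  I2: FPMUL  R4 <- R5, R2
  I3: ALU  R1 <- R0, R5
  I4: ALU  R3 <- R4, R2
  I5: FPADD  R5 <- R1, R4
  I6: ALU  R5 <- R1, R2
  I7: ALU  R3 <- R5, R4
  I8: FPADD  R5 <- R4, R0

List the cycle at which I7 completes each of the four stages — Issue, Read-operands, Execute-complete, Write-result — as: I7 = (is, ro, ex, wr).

I1  is:1  ro:2  ex:3  wr:4
I2  is:2  ro:5  ex:10  wr:11  — RAW R5: wait I1 write@4
I3  is:5  ro:6  ex:7  wr:8  — struct: ALU busy until I1 writes@4
I4  is:9  ro:12  ex:13  wr:14  — struct: ALU busy until I3 writes@8, RAW R4: wait I2 write@11
I5  is:10  ro:12  ex:15  wr:16  — RAW R4: wait I2 write@11
I6  is:17  ro:18  ex:19  wr:20  — WAW R5: wait I5 write@16
I7  is:21  ro:22  ex:23  wr:24  — struct: ALU busy until I6 writes@20
I8  is:22  ro:23  ex:26  wr:27

I7 = (21, 22, 23, 24)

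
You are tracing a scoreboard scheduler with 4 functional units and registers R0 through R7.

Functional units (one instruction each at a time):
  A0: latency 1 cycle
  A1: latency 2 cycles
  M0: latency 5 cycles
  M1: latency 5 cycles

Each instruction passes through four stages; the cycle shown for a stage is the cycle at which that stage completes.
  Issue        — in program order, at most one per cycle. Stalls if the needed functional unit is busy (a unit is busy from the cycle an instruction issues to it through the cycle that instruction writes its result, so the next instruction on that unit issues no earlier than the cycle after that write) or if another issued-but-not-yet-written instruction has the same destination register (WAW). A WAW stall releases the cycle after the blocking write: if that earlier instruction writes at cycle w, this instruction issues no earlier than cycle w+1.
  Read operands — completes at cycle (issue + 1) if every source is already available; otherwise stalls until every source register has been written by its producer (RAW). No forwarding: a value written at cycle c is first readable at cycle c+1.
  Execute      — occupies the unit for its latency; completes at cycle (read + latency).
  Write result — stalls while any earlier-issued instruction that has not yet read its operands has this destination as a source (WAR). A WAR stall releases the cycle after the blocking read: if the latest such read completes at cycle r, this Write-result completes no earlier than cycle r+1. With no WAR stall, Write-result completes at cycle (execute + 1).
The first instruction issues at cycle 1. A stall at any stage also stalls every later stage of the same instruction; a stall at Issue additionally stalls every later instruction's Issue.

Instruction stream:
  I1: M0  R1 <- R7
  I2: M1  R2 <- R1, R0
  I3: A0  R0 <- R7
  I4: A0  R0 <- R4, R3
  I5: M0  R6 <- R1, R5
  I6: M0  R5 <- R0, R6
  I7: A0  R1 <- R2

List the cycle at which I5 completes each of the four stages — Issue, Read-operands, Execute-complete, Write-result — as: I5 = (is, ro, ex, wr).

I5 = (12, 13, 18, 19)

t=1  I1→M0
t=2  I1 RO; I2→M1
t=3  I3→A0
t=4  I3 RO
t=5  I3 EX
t=7  I1 EX
t=8  I1 WR R1
t=9  I2 RO
t=10  I3 WR R0
t=11  I4→A0
t=12  I4 RO; I5→M0
t=13  I4 EX; I5 RO
t=14  I2 EX; I4 WR R0
t=15  I2 WR R2
t=18  I5 EX
t=19  I5 WR R6
t=20  I6→M0
t=21  I6 RO; I7→A0
t=22  I7 RO
t=23  I7 EX
t=24  I7 WR R1
t=26  I6 EX
t=27  I6 WR R5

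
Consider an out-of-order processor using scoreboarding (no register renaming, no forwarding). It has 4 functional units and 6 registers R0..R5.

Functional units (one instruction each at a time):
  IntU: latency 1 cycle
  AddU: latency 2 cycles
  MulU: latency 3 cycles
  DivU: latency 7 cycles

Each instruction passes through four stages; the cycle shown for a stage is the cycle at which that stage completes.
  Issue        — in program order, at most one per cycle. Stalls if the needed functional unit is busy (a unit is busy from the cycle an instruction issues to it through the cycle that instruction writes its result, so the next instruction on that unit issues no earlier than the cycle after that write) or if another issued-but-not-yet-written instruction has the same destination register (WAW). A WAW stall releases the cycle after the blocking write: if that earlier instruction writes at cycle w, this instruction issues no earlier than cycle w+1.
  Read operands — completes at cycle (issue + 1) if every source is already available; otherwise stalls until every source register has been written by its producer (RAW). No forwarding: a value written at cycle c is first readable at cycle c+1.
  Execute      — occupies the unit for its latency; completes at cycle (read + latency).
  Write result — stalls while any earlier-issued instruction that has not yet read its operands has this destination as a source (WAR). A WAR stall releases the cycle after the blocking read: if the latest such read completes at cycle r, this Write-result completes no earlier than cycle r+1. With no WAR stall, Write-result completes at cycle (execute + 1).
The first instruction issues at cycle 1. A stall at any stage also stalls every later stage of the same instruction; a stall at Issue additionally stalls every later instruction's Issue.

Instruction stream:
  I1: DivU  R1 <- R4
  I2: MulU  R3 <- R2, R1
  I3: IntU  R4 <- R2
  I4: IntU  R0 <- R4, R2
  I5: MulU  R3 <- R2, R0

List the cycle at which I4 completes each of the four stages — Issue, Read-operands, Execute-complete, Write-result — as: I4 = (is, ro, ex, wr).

I4 = (7, 8, 9, 10)

cycle 1: I1 dispatched to DivU
cycle 2: I1 operands ready | I2 dispatched to MulU
cycle 3: I3 dispatched to IntU
cycle 4: I3 operands ready
cycle 5: I3 complete
cycle 6: R4←I3
cycle 7: I4 dispatched to IntU
cycle 8: I4 operands ready
cycle 9: I1 complete | I4 complete
cycle 10: R1←I1 | R0←I4
cycle 11: I2 operands ready
cycle 14: I2 complete
cycle 15: R3←I2
cycle 16: I5 dispatched to MulU
cycle 17: I5 operands ready
cycle 20: I5 complete
cycle 21: R3←I5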